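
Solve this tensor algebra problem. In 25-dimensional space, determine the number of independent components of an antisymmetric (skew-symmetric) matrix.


An antisymmetric rank-2 tensor satisfies A_{ij} = -A_{ji}, so diagonal entries are zero.
The independent components are the upper-triangular entries: C(n, 2) = n(n-1)/2.
n = 25
C(25, 2) = 25 * 24 / 2 = 600 / 2 = 300

300


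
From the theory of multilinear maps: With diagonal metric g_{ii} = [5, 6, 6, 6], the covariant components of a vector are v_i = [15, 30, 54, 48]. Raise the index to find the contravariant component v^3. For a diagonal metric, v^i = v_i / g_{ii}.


To raise an index with a diagonal metric: v^i = v_i / g_{ii}.
For index 3: v_3 = 54, g_{33} = 6
v^3 = 54 / 6 = 9

9


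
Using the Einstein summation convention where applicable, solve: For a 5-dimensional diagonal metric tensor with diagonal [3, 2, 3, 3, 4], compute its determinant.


For a diagonal metric, the determinant is the product of diagonal entries.
Diagonal entries: 3, 2, 3, 3, 4
det(g) = 3 * 2 * 3 * 3 * 4 = 216

216


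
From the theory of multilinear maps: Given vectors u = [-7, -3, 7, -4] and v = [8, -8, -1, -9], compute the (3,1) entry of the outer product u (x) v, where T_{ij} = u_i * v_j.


The outer product entry T_{ij} = u_i * v_j.
We need i=3, j=1.
u_3 = 7, v_1 = 8
T_{3,1} = 7 * 8 = 56

56


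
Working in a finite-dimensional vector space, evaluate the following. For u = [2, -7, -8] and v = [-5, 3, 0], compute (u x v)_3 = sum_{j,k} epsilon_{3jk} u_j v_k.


(u x v)_3 = sum_{j,k} epsilon_{3jk} u_j v_k. Only permutations of (1,2,3) contribute; the two non-zero terms are:
eps_{312} u_1 v_2 = 1 * 2 * 3 = 6
eps_{321} u_2 v_1 = -1 * -7 * -5 = -35
(u x v)_3 = -29

-29


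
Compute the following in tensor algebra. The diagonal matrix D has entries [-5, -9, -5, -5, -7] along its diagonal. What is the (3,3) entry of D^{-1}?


For a diagonal matrix, the inverse has entries (D^{-1})_{ii} = 1/d_{ii}.
The diagonal entries are: d_{11} = -5, d_{22} = -9, d_{33} = -5, d_{44} = -5, d_{55} = -7
We need (D^{-1})_{33} = 1/d_{33} = 1/-5 = -1/5

-1/5


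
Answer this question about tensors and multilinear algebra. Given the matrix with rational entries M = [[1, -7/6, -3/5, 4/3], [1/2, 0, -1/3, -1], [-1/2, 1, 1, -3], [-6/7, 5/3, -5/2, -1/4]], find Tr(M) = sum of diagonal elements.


The trace is the sum of diagonal entries.
Diagonal: M[1,1] = 1, M[2,2] = 0, M[3,3] = 1, M[4,4] = -1/4
Tr(M) = 1 + 0 + 1 + -1/4
Computing step by step:
After adding M[1,1]: 1
After adding M[2,2]: 1
After adding M[3,3]: 2
After adding M[4,4]: 7/4
Tr(M) = 7/4

7/4


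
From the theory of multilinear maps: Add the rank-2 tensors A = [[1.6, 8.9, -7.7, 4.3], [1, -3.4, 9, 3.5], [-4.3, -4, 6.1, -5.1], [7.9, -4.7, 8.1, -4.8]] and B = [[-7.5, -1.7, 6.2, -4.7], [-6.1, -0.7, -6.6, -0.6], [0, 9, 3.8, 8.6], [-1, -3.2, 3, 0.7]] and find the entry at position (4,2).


Tensor addition is component-wise: (A + B)_{ij} = A_{ij} + B_{ij}.
A_{42} = -4.7
B_{42} = -3.2
(A + B)_{42} = -4.7 + -3.2 = -7.9

-7.9


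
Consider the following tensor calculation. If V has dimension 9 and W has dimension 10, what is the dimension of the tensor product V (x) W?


The dimension of a tensor product is the product of dimensions.
dim(V) = 9, dim(W) = 10
dim(V (x) W) = 9 * 10 = 90

90


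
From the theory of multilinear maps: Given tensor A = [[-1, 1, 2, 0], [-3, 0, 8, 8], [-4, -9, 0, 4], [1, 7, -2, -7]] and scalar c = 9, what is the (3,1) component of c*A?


Scalar multiplication: (cA)_{ij} = c * A_{ij}.
c = 9
A_{31} = -4
(cA)_{31} = 9 * -4 = -36

-36


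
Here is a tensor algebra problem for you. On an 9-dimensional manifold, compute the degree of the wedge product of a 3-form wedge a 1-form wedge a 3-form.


The degree of a wedge product is the sum of the degrees of the individual forms.
Degrees: 3, 1, 3
Total degree = 3 + 1 + 3 = 7

7


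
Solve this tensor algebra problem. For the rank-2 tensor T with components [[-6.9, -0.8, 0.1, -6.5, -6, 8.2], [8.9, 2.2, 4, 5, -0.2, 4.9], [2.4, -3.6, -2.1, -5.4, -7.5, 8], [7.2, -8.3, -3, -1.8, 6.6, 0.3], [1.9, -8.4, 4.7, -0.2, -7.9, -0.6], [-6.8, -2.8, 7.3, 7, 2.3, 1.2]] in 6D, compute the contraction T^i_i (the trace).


The contraction (trace) of a rank-2 tensor is the sum of its diagonal elements.
Diagonal entries: A[1,1] = -6.9, A[2,2] = 2.2, A[3,3] = -2.1, A[4,4] = -1.8, A[5,5] = -7.9, A[6,6] = 1.2
Tr(A) = -6.9 + 2.2 + -2.1 + -1.8 + -7.9 + 1.2 = -15.3

-15.3


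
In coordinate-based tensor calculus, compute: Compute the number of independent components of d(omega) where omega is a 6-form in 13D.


The exterior derivative of a p-form is a (p+1)-form.
Its number of independent components is C(n, p+1).
n = 13, p+1 = 7
C(13, 7) = 1716

1716


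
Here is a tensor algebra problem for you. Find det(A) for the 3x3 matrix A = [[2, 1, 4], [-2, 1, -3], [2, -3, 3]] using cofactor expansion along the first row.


Expanding along the first row, det(A) = a11*M_11 - a12*M_12 + a13*M_13, where M_1j is the (1,j) minor.
Minor M_11 = 1*3 - -3*-3 = -6
Minor M_12 = -2*3 - -3*2 = 0
Minor M_13 = -2*-3 - 1*2 = 4
det = 2*(-6) - 1*(0) + 4*(4)
    = -12 - 0 + 16
    = 4

4


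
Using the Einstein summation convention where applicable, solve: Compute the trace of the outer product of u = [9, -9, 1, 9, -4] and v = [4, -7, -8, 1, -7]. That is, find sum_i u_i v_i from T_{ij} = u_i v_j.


The outer product gives T_{ij} = u_i v_j.
The trace (contraction) is Tr(T) = sum_i T_{ii} = sum_i u_i v_i.
Diagonal entries:
T_{11} = u_1 * v_1 = 9 * 4 = 36
T_{22} = u_2 * v_2 = -9 * -7 = 63
T_{33} = u_3 * v_3 = 1 * -8 = -8
T_{44} = u_4 * v_4 = 9 * 1 = 9
T_{55} = u_5 * v_5 = -4 * -7 = 28
Tr(T) = 36 + 63 + -8 + 9 + 28 = 128

128


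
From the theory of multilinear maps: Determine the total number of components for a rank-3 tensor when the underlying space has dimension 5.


The number of components of a rank-r tensor in d dimensions is d^r.
Here d = 5 and r = 3.
5^3 = 125

125


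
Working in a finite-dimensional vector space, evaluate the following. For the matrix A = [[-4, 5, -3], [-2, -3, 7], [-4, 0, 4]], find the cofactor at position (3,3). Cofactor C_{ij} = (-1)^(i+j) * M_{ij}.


To find cofactor C_{33}, delete row 3 and column 3.
The resulting 2x2 submatrix is: [[-4, 5], [-2, -3]]
Minor M_{33} = -4*-3 - 5*-2
  = 12 - -10 = 22
Sign = (-1)^(3+3) = (-1)^6 = 1
Cofactor C_{33} = 1 * 22 = 22

22


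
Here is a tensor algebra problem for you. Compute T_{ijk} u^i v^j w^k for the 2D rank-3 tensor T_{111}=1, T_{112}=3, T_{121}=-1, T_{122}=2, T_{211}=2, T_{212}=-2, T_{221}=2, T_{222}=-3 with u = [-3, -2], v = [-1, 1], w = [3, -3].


S = sum over i,j,k of T_{ijk} u_i v_j w_k. Expanding all 8 terms:
T_{111}*u_1*v_1*w_1 = 1*-3*-1*3 = 9  (running total: 9)
T_{112}*u_1*v_1*w_2 = 3*-3*-1*-3 = -27  (running total: -18)
T_{121}*u_1*v_2*w_1 = -1*-3*1*3 = 9  (running total: -9)
T_{122}*u_1*v_2*w_2 = 2*-3*1*-3 = 18  (running total: 9)
T_{211}*u_2*v_1*w_1 = 2*-2*-1*3 = 12  (running total: 21)
T_{212}*u_2*v_1*w_2 = -2*-2*-1*-3 = 12  (running total: 33)
T_{221}*u_2*v_2*w_1 = 2*-2*1*3 = -12  (running total: 21)
T_{222}*u_2*v_2*w_2 = -3*-2*1*-3 = -18  (running total: 3)
S = 3

3


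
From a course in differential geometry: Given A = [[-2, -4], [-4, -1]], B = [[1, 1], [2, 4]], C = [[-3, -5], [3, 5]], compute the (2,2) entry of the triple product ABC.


(ABC)_{22} = sum_m (AB)_{2m} C_{m2}. First compute row 2 of AB.
(AB)_{21} = -4*1 + -1*2 = -6
(AB)_{22} = -4*1 + -1*4 = -8
Now contract with column 2 of C:
(AB)_{21} * C_{12} = -6 * -5 = 30
(AB)_{22} * C_{22} = -8 * 5 = -40
(ABC)_{22} = 30 + -40 = -10

-10


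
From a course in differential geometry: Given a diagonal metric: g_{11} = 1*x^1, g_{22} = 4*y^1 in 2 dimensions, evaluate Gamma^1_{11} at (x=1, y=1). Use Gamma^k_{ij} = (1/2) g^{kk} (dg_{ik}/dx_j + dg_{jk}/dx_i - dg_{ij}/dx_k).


For a diagonal metric, Gamma^k_{ij} = (1/2) g^{kk} (dg_{ik}/dx_j + dg_{jk}/dx_i - dg_{ij}/dx_k).
The metric is diagonal, so g_{ab} = 0 for a != b.
At the given point: g_{11} = 1, g_{22} = 4
g^{11} = 1/1
dg_{11}/dx_1 = dg_{11}/dx_1 = 1
dg_{11}/dx_1 = dg_{11}/dx_1 = 1
dg_{11}/dx_1 = dg_{11}/dx_1 = 1
Numerator = 1 + 1 - 1 = 1
Gamma^1_{11} = 1 / (2 * 1) = 1/2

1/2


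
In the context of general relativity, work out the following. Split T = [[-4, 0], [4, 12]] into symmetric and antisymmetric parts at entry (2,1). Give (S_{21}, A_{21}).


T_{21} = 4
T_{12} = 0
S_{21} = (4 + 0)/2 = 4/2 = 2
A_{21} = (4 - 0)/2 = 4/2 = 2
Check: S + A = 2 + 2 = 4 = T_{21}.

(2, 2)


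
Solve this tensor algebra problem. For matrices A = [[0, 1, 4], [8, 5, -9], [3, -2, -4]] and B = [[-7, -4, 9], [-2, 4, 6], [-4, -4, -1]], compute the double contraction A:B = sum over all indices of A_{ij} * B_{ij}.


A:B = sum over all i,j of A_{ij} * B_{ij}.
Row 1: 0*-7=0, 1*-4=-4, 4*9=36 => row sum = 32
Row 2: 8*-2=-16, 5*4=20, -9*6=-54 => row sum = -50
Row 3: 3*-4=-12, -2*-4=8, -4*-1=4 => row sum = 0
Total = 32 + -50 + 0 = -18

-18


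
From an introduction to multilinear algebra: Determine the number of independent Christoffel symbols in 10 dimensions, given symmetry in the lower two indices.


Christoffel symbols Gamma^k_{ij} are symmetric in i,j, so there are d * d(d+1)/2 independent symbols.
d = 10
d(d+1)/2 = 10 * 11 / 2 = 55
Total = 10 * 55 = 550

550


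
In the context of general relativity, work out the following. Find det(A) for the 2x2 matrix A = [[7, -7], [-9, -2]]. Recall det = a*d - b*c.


For a 2x2 matrix [[a, b], [c, d]], det = a*d - b*c.
a = 7, b = -7, c = -9, d = -2
a*d = 7 * -2 = -14
b*c = -7 * -9 = 63
det = -14 - 63 = -77

-77


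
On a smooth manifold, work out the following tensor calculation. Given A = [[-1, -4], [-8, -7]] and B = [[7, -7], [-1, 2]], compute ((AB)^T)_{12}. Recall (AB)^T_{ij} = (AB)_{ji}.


(AB)^T_{ij} = (AB)_{ji} = sum_k A_{jk} B_{ki}.
For i=1, j=2 we need (AB)_{21}:
A_{21} * B_{11} = -8 * 7 = -56
A_{22} * B_{21} = -7 * -1 = 7
Sum = -56 + 7 = -49

-49


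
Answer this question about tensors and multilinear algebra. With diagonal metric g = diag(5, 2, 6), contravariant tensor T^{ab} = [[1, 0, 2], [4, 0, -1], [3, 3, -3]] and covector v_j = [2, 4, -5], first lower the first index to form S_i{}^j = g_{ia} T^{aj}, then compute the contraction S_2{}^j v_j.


Step 1: lower the first index. For a diagonal metric, g_{ia} T^{aj} = g_{ii} T^{ij} (no sum on i).
g_{22} = 2
S_2{}^1 = 2 * T^{21} = 2 * 4 = 8
S_2{}^2 = 2 * T^{22} = 2 * 0 = 0
S_2{}^3 = 2 * T^{23} = 2 * -1 = -2
Step 2: contract S_2{}^j with v_j.
S_2{}^1 * v_1 = 8 * 2 = 16
S_2{}^2 * v_2 = 0 * 4 = 0
S_2{}^3 * v_3 = -2 * -5 = 10
Result = 16 + 0 + 10 = 26

26


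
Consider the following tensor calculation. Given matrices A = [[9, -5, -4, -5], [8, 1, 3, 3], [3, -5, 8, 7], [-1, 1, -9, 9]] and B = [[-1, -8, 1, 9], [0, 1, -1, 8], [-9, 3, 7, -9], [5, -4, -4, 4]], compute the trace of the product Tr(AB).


Tr(AB) = sum_i (AB)_{ii} where (AB)_{ii} = sum_k A_{ik} B_{ki}.
(AB)_{11} = 9*-1 + -5*0 + -4*-9 + -5*5 = 2
(AB)_{22} = 8*-8 + 1*1 + 3*3 + 3*-4 = -66
(AB)_{33} = 3*1 + -5*-1 + 8*7 + 7*-4 = 36
(AB)_{44} = -1*9 + 1*8 + -9*-9 + 9*4 = 116
Tr(AB) = 2 + -66 + 36 + 116 = 88

88


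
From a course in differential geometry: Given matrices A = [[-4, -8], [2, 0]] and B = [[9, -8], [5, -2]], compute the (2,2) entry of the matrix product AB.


(AB)_{ij} = sum_k A_{ik} B_{kj}.
For i=2, j=2:
A_{21} * B_{12} = 2 * -8 = -16
A_{22} * B_{22} = 0 * -2 = 0
Sum = -16 + 0 = -16

-16


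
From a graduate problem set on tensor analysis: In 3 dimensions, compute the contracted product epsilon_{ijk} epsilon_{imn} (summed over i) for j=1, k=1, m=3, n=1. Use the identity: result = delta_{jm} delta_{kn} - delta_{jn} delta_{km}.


Using the identity: epsilon_{ijk} epsilon_{imn} = delta_{jm} delta_{kn} - delta_{jn} delta_{km}.
delta_{13} = 0
delta_{11} = 1
delta_{11} = 1
delta_{13} = 0
Result = 0 * 1 - 1 * 0 = 0 - 0 = 0

0


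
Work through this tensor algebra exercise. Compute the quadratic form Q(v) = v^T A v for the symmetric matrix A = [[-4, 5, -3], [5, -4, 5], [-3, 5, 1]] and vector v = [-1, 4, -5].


First compute Av:
(Av)_1 = -4*-1 + 5*4 + -3*-5 = 39
(Av)_2 = 5*-1 + -4*4 + 5*-5 = -46
(Av)_3 = -3*-1 + 5*4 + 1*-5 = 18
Av = [39, -46, 18]
Then v^T (Av) = -1*39 + 4*-46 + -5*18
= -39 + -184 + -90 = -313

-313


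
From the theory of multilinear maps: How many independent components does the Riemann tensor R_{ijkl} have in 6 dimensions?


The Riemann tensor in d dimensions has d^2(d^2 - 1)/12 independent components.
d = 6, so d^2 = 36
d^2 - 1 = 35
d^2(d^2 - 1) = 36 * 35 = 1260
Divide by 12: 1260 / 12 = 105

105


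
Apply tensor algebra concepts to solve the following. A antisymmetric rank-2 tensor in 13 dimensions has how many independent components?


A antisymmetric rank-2 tensor in d dimensions has d(d-1)/2 independent components.
d = 13
d(d-1)/2 = 13 * 12 / 2 = 156 / 2 = 78

78


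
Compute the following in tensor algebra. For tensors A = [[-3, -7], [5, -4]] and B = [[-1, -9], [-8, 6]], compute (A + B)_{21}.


Tensor addition is component-wise: (A + B)_{ij} = A_{ij} + B_{ij}.
A_{21} = 5
B_{21} = -8
(A + B)_{21} = 5 + -8 = -3

-3


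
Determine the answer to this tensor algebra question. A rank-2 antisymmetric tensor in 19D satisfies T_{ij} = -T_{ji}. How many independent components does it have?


An antisymmetric rank-2 tensor satisfies A_{ij} = -A_{ji}, so diagonal entries are zero.
The independent components are the upper-triangular entries: C(n, 2) = n(n-1)/2.
n = 19
C(19, 2) = 19 * 18 / 2 = 342 / 2 = 171

171


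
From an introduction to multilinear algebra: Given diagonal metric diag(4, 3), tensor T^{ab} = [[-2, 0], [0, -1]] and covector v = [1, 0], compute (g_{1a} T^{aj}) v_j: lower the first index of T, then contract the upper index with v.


Step 1: lower the first index. For a diagonal metric, g_{ia} T^{aj} = g_{ii} T^{ij} (no sum on i).
g_{11} = 4
S_1{}^1 = 4 * T^{11} = 4 * -2 = -8
S_1{}^2 = 4 * T^{12} = 4 * 0 = 0
Step 2: contract S_1{}^j with v_j.
S_1{}^1 * v_1 = -8 * 1 = -8
S_1{}^2 * v_2 = 0 * 0 = 0
Result = -8 + 0 = -8

-8


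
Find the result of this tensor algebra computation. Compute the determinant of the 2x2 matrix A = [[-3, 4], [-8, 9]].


For a 2x2 matrix [[a, b], [c, d]], det = a*d - b*c.
a = -3, b = 4, c = -8, d = 9
a*d = -3 * 9 = -27
b*c = 4 * -8 = -32
det = -27 - -32 = 5

5


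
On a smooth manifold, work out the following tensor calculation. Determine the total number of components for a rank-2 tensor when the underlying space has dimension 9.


The number of components of a rank-r tensor in d dimensions is d^r.
Here d = 9 and r = 2.
9^2 = 81

81


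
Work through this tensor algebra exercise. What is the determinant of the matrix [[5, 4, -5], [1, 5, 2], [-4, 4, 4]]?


Expanding along the first row, det(A) = a11*M_11 - a12*M_12 + a13*M_13, where M_1j is the (1,j) minor.
Minor M_11 = 5*4 - 2*4 = 12
Minor M_12 = 1*4 - 2*-4 = 12
Minor M_13 = 1*4 - 5*-4 = 24
det = 5*(12) - 4*(12) + -5*(24)
    = 60 - 48 + -120
    = -108

-108


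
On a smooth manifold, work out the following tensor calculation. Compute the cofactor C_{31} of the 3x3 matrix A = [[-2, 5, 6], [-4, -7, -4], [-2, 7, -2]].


To find cofactor C_{31}, delete row 3 and column 1.
The resulting 2x2 submatrix is: [[5, 6], [-7, -4]]
Minor M_{31} = 5*-4 - 6*-7
  = -20 - -42 = 22
Sign = (-1)^(3+1) = (-1)^4 = 1
Cofactor C_{31} = 1 * 22 = 22

22


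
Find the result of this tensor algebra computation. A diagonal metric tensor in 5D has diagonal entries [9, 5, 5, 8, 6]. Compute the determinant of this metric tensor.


For a diagonal metric, the determinant is the product of diagonal entries.
Diagonal entries: 9, 5, 5, 8, 6
det(g) = 9 * 5 * 5 * 8 * 6 = 10800

10800


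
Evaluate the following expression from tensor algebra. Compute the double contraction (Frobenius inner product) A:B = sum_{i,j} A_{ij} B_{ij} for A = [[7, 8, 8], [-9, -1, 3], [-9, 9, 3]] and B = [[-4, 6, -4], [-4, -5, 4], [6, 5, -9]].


A:B = sum over all i,j of A_{ij} * B_{ij}.
Row 1: 7*-4=-28, 8*6=48, 8*-4=-32 => row sum = -12
Row 2: -9*-4=36, -1*-5=5, 3*4=12 => row sum = 53
Row 3: -9*6=-54, 9*5=45, 3*-9=-27 => row sum = -36
Total = -12 + 53 + -36 = 5

5


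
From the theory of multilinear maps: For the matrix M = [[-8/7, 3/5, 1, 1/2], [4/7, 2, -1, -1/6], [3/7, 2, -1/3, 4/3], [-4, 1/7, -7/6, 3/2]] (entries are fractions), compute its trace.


The trace is the sum of diagonal entries.
Diagonal: M[1,1] = -8/7, M[2,2] = 2, M[3,3] = -1/3, M[4,4] = 3/2
Tr(M) = -8/7 + 2 + -1/3 + 3/2
Computing step by step:
After adding M[1,1]: -8/7
After adding M[2,2]: 6/7
After adding M[3,3]: 11/21
After adding M[4,4]: 85/42
Tr(M) = 85/42

85/42


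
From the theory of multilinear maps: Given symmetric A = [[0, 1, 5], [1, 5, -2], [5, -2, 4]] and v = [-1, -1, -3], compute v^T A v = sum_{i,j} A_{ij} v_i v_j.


First compute Av:
(Av)_1 = 0*-1 + 1*-1 + 5*-3 = -16
(Av)_2 = 1*-1 + 5*-1 + -2*-3 = 0
(Av)_3 = 5*-1 + -2*-1 + 4*-3 = -15
Av = [-16, 0, -15]
Then v^T (Av) = -1*-16 + -1*0 + -3*-15
= 16 + 0 + 45 = 61

61


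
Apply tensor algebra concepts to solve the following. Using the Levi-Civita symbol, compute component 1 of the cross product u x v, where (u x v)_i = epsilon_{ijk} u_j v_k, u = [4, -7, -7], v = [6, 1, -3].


(u x v)_1 = sum_{j,k} epsilon_{1jk} u_j v_k. Only permutations of (1,2,3) contribute; the two non-zero terms are:
eps_{123} u_2 v_3 = 1 * -7 * -3 = 21
eps_{132} u_3 v_2 = -1 * -7 * 1 = 7
(u x v)_1 = 28

28


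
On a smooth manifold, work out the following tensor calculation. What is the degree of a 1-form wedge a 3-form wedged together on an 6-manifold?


The degree of a wedge product is the sum of the degrees of the individual forms.
Degrees: 1, 3
Total degree = 1 + 3 = 4

4


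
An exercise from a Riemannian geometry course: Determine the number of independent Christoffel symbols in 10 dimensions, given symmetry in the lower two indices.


Christoffel symbols Gamma^k_{ij} are symmetric in i,j, so there are d * d(d+1)/2 independent symbols.
d = 10
d(d+1)/2 = 10 * 11 / 2 = 55
Total = 10 * 55 = 550

550


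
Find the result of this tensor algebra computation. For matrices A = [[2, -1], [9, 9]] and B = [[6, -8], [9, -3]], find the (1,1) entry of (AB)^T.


(AB)^T_{ij} = (AB)_{ji} = sum_k A_{jk} B_{ki}.
For i=1, j=1 we need (AB)_{11}:
A_{11} * B_{11} = 2 * 6 = 12
A_{12} * B_{21} = -1 * 9 = -9
Sum = 12 + -9 = 3

3


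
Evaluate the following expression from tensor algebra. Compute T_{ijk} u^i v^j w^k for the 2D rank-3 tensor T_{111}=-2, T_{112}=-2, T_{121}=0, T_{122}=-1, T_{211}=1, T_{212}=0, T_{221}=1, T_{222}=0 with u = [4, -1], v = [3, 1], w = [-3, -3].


S = sum over i,j,k of T_{ijk} u_i v_j w_k. Expanding all 8 terms:
T_{111}*u_1*v_1*w_1 = -2*4*3*-3 = 72  (running total: 72)
T_{112}*u_1*v_1*w_2 = -2*4*3*-3 = 72  (running total: 144)
T_{121}*u_1*v_2*w_1 = 0*4*1*-3 = 0  (running total: 144)
T_{122}*u_1*v_2*w_2 = -1*4*1*-3 = 12  (running total: 156)
T_{211}*u_2*v_1*w_1 = 1*-1*3*-3 = 9  (running total: 165)
T_{212}*u_2*v_1*w_2 = 0*-1*3*-3 = 0  (running total: 165)
T_{221}*u_2*v_2*w_1 = 1*-1*1*-3 = 3  (running total: 168)
T_{222}*u_2*v_2*w_2 = 0*-1*1*-3 = 0  (running total: 168)
S = 168

168


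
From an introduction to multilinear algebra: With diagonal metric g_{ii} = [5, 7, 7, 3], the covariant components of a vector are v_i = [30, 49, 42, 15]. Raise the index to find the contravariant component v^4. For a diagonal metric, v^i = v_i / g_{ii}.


To raise an index with a diagonal metric: v^i = v_i / g_{ii}.
For index 4: v_4 = 15, g_{44} = 3
v^4 = 15 / 3 = 5

5


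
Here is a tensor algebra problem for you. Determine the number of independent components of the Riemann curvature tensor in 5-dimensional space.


The Riemann tensor in d dimensions has d^2(d^2 - 1)/12 independent components.
d = 5, so d^2 = 25
d^2 - 1 = 24
d^2(d^2 - 1) = 25 * 24 = 600
Divide by 12: 600 / 12 = 50

50


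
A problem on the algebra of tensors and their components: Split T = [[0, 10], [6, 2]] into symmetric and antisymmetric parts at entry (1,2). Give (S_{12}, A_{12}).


T_{12} = 10
T_{21} = 6
S_{12} = (10 + 6)/2 = 16/2 = 8
A_{12} = (10 - 6)/2 = 4/2 = 2
Check: S + A = 8 + 2 = 10 = T_{12}.

(8, 2)


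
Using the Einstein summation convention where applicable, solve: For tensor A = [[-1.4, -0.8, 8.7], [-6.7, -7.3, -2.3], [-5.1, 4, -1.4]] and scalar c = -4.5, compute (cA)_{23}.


Scalar multiplication: (cA)_{ij} = c * A_{ij}.
c = -4.5
A_{23} = -2.3
(cA)_{23} = -4.5 * -2.3 = 10.35

10.35


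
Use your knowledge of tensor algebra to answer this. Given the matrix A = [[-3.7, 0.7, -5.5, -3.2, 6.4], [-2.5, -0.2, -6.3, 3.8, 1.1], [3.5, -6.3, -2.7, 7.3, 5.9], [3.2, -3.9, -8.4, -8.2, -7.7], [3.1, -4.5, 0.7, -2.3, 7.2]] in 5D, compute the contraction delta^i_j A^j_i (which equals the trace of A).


The contraction (trace) of a rank-2 tensor is the sum of its diagonal elements.
Diagonal entries: A[1,1] = -3.7, A[2,2] = -0.2, A[3,3] = -2.7, A[4,4] = -8.2, A[5,5] = 7.2
Tr(A) = -3.7 + -0.2 + -2.7 + -8.2 + 7.2 = -7.6

-7.6


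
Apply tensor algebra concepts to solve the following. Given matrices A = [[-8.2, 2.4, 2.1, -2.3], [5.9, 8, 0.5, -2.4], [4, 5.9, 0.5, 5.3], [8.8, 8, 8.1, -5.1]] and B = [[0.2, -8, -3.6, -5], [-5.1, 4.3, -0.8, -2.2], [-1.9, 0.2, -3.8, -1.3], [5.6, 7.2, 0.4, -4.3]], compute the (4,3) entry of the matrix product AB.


(AB)_{ij} = sum_k A_{ik} B_{kj}.
For i=4, j=3:
A_{41} * B_{13} = 8.8 * -3.6 = -31.68
A_{42} * B_{23} = 8 * -0.8 = -6.4
A_{43} * B_{33} = 8.1 * -3.8 = -30.78
A_{44} * B_{43} = -5.1 * 0.4 = -2.04
Sum = -31.68 + -6.4 + -30.78 + -2.04 = -70.9

-70.9


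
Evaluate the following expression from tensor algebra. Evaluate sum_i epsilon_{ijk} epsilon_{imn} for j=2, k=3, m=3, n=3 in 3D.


Using the identity: epsilon_{ijk} epsilon_{imn} = delta_{jm} delta_{kn} - delta_{jn} delta_{km}.
delta_{23} = 0
delta_{33} = 1
delta_{23} = 0
delta_{33} = 1
Result = 0 * 1 - 0 * 1 = 0 - 0 = 0

0


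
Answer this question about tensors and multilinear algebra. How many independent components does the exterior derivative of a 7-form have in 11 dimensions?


The exterior derivative of a p-form is a (p+1)-form.
Its number of independent components is C(n, p+1).
n = 11, p+1 = 8
C(11, 8) = 165

165


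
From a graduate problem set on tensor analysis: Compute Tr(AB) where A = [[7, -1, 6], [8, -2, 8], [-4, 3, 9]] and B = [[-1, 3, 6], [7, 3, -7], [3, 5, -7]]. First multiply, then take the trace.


Tr(AB) = sum_i (AB)_{ii} where (AB)_{ii} = sum_k A_{ik} B_{ki}.
(AB)_{11} = 7*-1 + -1*7 + 6*3 = 4
(AB)_{22} = 8*3 + -2*3 + 8*5 = 58
(AB)_{33} = -4*6 + 3*-7 + 9*-7 = -108
Tr(AB) = 4 + 58 + -108 = -46

-46


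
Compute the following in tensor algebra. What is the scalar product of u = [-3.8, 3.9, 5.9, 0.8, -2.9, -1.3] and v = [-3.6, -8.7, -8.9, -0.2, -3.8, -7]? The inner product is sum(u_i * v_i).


The inner product u . v = sum of u_i * v_i.
Term-by-term: -3.8 * -3.6, 3.9 * -8.7, 5.9 * -8.9, 0.8 * -0.2, -2.9 * -3.8, -1.3 * -7
Products: 13.68, -33.93, -52.51, -0.16, 11.02, 9.1
Sum = 13.68 + -33.93 + -52.51 + -0.16 + 11.02 + 9.1 = -52.8

-52.8


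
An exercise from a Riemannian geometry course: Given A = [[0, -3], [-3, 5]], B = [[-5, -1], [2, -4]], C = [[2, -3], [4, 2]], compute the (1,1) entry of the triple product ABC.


(ABC)_{11} = sum_m (AB)_{1m} C_{m1}. First compute row 1 of AB.
(AB)_{11} = 0*-5 + -3*2 = -6
(AB)_{12} = 0*-1 + -3*-4 = 12
Now contract with column 1 of C:
(AB)_{11} * C_{11} = -6 * 2 = -12
(AB)_{12} * C_{21} = 12 * 4 = 48
(ABC)_{11} = -12 + 48 = 36

36


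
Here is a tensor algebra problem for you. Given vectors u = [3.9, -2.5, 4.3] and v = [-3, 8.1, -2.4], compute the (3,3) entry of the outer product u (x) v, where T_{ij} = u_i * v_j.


The outer product entry T_{ij} = u_i * v_j.
We need i=3, j=3.
u_3 = 4.3, v_3 = -2.4
T_{3,3} = 4.3 * -2.4 = -10.32

-10.32


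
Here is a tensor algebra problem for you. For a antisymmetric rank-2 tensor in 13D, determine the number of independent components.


A antisymmetric rank-2 tensor in d dimensions has d(d-1)/2 independent components.
d = 13
d(d-1)/2 = 13 * 12 / 2 = 156 / 2 = 78

78


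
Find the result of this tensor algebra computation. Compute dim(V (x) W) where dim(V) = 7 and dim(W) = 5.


The dimension of a tensor product is the product of dimensions.
dim(V) = 7, dim(W) = 5
dim(V (x) W) = 7 * 5 = 35

35


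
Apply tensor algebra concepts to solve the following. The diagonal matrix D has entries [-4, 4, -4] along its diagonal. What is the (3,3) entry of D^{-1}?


For a diagonal matrix, the inverse has entries (D^{-1})_{ii} = 1/d_{ii}.
The diagonal entries are: d_{11} = -4, d_{22} = 4, d_{33} = -4
We need (D^{-1})_{33} = 1/d_{33} = 1/-4 = -1/4

-1/4


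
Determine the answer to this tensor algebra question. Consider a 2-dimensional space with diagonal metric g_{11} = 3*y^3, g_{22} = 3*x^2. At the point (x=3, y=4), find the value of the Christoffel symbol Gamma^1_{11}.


For a diagonal metric, Gamma^k_{ij} = (1/2) g^{kk} (dg_{ik}/dx_j + dg_{jk}/dx_i - dg_{ij}/dx_k).
The metric is diagonal, so g_{ab} = 0 for a != b.
At the given point: g_{11} = 192, g_{22} = 27
g^{11} = 1/192
dg_{11}/dx_1 = dg_{11}/dx_1 = 0
dg_{11}/dx_1 = dg_{11}/dx_1 = 0
dg_{11}/dx_1 = dg_{11}/dx_1 = 0
Numerator = 0 + 0 - 0 = 0
Gamma^1_{11} = 0 / (2 * 192) = 0

0


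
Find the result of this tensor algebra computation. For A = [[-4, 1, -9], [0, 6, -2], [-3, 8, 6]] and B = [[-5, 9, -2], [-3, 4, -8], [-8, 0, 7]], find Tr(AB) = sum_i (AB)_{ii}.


Tr(AB) = sum_i (AB)_{ii} where (AB)_{ii} = sum_k A_{ik} B_{ki}.
(AB)_{11} = -4*-5 + 1*-3 + -9*-8 = 89
(AB)_{22} = 0*9 + 6*4 + -2*0 = 24
(AB)_{33} = -3*-2 + 8*-8 + 6*7 = -16
Tr(AB) = 89 + 24 + -16 = 97

97


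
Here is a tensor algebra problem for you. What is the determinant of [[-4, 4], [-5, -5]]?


For a 2x2 matrix [[a, b], [c, d]], det = a*d - b*c.
a = -4, b = 4, c = -5, d = -5
a*d = -4 * -5 = 20
b*c = 4 * -5 = -20
det = 20 - -20 = 40

40


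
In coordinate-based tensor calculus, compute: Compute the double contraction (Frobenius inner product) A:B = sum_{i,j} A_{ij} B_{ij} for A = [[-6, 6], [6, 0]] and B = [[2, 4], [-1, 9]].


A:B = sum over all i,j of A_{ij} * B_{ij}.
Row 1: -6*2=-12, 6*4=24 => row sum = 12
Row 2: 6*-1=-6, 0*9=0 => row sum = -6
Total = 12 + -6 = 6

6


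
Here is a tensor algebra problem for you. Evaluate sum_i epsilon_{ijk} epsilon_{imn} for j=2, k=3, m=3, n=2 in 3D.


Using the identity: epsilon_{ijk} epsilon_{imn} = delta_{jm} delta_{kn} - delta_{jn} delta_{km}.
delta_{23} = 0
delta_{32} = 0
delta_{22} = 1
delta_{33} = 1
Result = 0 * 0 - 1 * 1 = 0 - 1 = -1

-1


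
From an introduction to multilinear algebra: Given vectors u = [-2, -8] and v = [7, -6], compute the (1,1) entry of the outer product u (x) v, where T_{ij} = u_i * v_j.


The outer product entry T_{ij} = u_i * v_j.
We need i=1, j=1.
u_1 = -2, v_1 = 7
T_{1,1} = -2 * 7 = -14

-14


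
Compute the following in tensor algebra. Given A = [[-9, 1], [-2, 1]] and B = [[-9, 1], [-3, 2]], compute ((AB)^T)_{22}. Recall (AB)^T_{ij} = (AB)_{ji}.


(AB)^T_{ij} = (AB)_{ji} = sum_k A_{jk} B_{ki}.
For i=2, j=2 we need (AB)_{22}:
A_{21} * B_{12} = -2 * 1 = -2
A_{22} * B_{22} = 1 * 2 = 2
Sum = -2 + 2 = 0

0


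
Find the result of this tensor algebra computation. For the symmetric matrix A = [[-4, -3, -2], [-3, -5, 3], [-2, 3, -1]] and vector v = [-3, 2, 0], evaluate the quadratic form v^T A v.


First compute Av:
(Av)_1 = -4*-3 + -3*2 + -2*0 = 6
(Av)_2 = -3*-3 + -5*2 + 3*0 = -1
(Av)_3 = -2*-3 + 3*2 + -1*0 = 12
Av = [6, -1, 12]
Then v^T (Av) = -3*6 + 2*-1 + 0*12
= -18 + -2 + 0 = -20

-20


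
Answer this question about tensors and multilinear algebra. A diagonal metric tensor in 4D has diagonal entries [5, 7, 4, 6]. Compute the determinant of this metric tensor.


For a diagonal metric, the determinant is the product of diagonal entries.
Diagonal entries: 5, 7, 4, 6
det(g) = 5 * 7 * 4 * 6 = 840

840


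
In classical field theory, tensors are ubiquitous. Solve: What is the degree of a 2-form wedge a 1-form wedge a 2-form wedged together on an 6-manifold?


The degree of a wedge product is the sum of the degrees of the individual forms.
Degrees: 2, 1, 2
Total degree = 2 + 1 + 2 = 5

5


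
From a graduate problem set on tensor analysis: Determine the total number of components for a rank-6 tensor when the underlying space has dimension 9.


The number of components of a rank-r tensor in d dimensions is d^r.
Here d = 9 and r = 6.
9^6 = 531441

531441


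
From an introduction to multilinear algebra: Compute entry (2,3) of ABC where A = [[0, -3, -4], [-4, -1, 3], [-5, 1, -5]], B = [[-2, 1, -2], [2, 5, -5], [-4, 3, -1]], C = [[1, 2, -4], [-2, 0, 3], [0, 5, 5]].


(ABC)_{23} = sum_m (AB)_{2m} C_{m3}. First compute row 2 of AB.
(AB)_{21} = -4*-2 + -1*2 + 3*-4 = -6
(AB)_{22} = -4*1 + -1*5 + 3*3 = 0
(AB)_{23} = -4*-2 + -1*-5 + 3*-1 = 10
Now contract with column 3 of C:
(AB)_{21} * C_{13} = -6 * -4 = 24
(AB)_{22} * C_{23} = 0 * 3 = 0
(AB)_{23} * C_{33} = 10 * 5 = 50
(ABC)_{23} = 24 + 0 + 50 = 74

74


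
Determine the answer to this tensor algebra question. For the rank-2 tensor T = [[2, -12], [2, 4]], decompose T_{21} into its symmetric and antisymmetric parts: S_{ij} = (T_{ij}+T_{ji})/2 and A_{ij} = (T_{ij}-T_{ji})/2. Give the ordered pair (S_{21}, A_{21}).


T_{21} = 2
T_{12} = -12
S_{21} = (2 + -12)/2 = -10/2 = -5
A_{21} = (2 - -12)/2 = 14/2 = 7
Check: S + A = -5 + 7 = 2 = T_{21}.

(-5, 7)


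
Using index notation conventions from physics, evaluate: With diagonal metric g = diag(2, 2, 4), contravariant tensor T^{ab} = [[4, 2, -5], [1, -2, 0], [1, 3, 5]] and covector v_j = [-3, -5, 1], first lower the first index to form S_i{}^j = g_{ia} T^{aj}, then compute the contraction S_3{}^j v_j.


Step 1: lower the first index. For a diagonal metric, g_{ia} T^{aj} = g_{ii} T^{ij} (no sum on i).
g_{33} = 4
S_3{}^1 = 4 * T^{31} = 4 * 1 = 4
S_3{}^2 = 4 * T^{32} = 4 * 3 = 12
S_3{}^3 = 4 * T^{33} = 4 * 5 = 20
Step 2: contract S_3{}^j with v_j.
S_3{}^1 * v_1 = 4 * -3 = -12
S_3{}^2 * v_2 = 12 * -5 = -60
S_3{}^3 * v_3 = 20 * 1 = 20
Result = -12 + -60 + 20 = -52

-52


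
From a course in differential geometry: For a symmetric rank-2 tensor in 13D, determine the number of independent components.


A symmetric rank-2 tensor in d dimensions has d(d+1)/2 independent components.
d = 13
d(d+1)/2 = 13 * 14 / 2 = 182 / 2 = 91

91


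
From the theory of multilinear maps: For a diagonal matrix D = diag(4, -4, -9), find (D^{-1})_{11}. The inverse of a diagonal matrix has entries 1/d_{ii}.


For a diagonal matrix, the inverse has entries (D^{-1})_{ii} = 1/d_{ii}.
The diagonal entries are: d_{11} = 4, d_{22} = -4, d_{33} = -9
We need (D^{-1})_{11} = 1/d_{11} = 1/4 = 1/4

1/4


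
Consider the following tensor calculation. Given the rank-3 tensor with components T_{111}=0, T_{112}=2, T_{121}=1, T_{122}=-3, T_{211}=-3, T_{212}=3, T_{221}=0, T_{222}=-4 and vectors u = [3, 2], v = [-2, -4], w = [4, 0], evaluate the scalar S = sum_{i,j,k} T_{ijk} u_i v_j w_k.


S = sum over i,j,k of T_{ijk} u_i v_j w_k. Expanding all 8 terms:
T_{111}*u_1*v_1*w_1 = 0*3*-2*4 = 0  (running total: 0)
T_{112}*u_1*v_1*w_2 = 2*3*-2*0 = 0  (running total: 0)
T_{121}*u_1*v_2*w_1 = 1*3*-4*4 = -48  (running total: -48)
T_{122}*u_1*v_2*w_2 = -3*3*-4*0 = 0  (running total: -48)
T_{211}*u_2*v_1*w_1 = -3*2*-2*4 = 48  (running total: 0)
T_{212}*u_2*v_1*w_2 = 3*2*-2*0 = 0  (running total: 0)
T_{221}*u_2*v_2*w_1 = 0*2*-4*4 = 0  (running total: 0)
T_{222}*u_2*v_2*w_2 = -4*2*-4*0 = 0  (running total: 0)
S = 0

0


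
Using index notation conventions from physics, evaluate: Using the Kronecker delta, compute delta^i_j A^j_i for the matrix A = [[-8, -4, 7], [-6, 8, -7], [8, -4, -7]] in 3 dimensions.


The contraction (trace) of a rank-2 tensor is the sum of its diagonal elements.
Diagonal entries: A[1,1] = -8, A[2,2] = 8, A[3,3] = -7
Tr(A) = -8 + 8 + -7 = -7

-7


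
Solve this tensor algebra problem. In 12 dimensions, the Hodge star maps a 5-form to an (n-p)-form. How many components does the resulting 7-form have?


The Hodge dual of a p-form on an n-dimensional manifold is an (n-p)-form.
n = 12, p = 5, so dual degree = 12 - 5 = 7
The number of components is C(n, n-p) = C(12, 7) = 792

792


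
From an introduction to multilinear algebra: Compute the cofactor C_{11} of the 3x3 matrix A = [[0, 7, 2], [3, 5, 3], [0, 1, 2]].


To find cofactor C_{11}, delete row 1 and column 1.
The resulting 2x2 submatrix is: [[5, 3], [1, 2]]
Minor M_{11} = 5*2 - 3*1
  = 10 - 3 = 7
Sign = (-1)^(1+1) = (-1)^2 = 1
Cofactor C_{11} = 1 * 7 = 7

7


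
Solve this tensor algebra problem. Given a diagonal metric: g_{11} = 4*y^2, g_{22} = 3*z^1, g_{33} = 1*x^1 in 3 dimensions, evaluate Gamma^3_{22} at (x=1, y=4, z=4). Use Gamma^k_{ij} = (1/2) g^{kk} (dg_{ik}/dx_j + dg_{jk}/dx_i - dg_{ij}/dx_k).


For a diagonal metric, Gamma^k_{ij} = (1/2) g^{kk} (dg_{ik}/dx_j + dg_{jk}/dx_i - dg_{ij}/dx_k).
The metric is diagonal, so g_{ab} = 0 for a != b.
At the given point: g_{11} = 64, g_{22} = 12, g_{33} = 1
g^{33} = 1/1
dg_{23}/dx_2 = 0 (off-diagonal)
dg_{23}/dx_2 = 0 (off-diagonal)
dg_{22}/dx_3 = dg_{22}/dx_3 = 3
Numerator = 0 + 0 - 3 = -3
Gamma^3_{22} = -3 / (2 * 1) = -3/2

-3/2


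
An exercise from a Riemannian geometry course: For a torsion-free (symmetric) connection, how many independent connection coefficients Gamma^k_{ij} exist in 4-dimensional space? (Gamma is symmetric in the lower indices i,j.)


Christoffel symbols Gamma^k_{ij} are symmetric in i,j, so there are d * d(d+1)/2 independent symbols.
d = 4
d(d+1)/2 = 4 * 5 / 2 = 10
Total = 4 * 10 = 40

40


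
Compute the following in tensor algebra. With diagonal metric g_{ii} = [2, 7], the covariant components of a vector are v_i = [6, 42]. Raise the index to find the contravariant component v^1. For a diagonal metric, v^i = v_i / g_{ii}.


To raise an index with a diagonal metric: v^i = v_i / g_{ii}.
For index 1: v_1 = 6, g_{11} = 2
v^1 = 6 / 2 = 3

3


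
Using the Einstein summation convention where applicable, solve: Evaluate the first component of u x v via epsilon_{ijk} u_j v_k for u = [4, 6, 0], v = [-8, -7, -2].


(u x v)_1 = sum_{j,k} epsilon_{1jk} u_j v_k. Only permutations of (1,2,3) contribute; the two non-zero terms are:
eps_{123} u_2 v_3 = 1 * 6 * -2 = -12
eps_{132} u_3 v_2 = -1 * 0 * -7 = 0
(u x v)_1 = -12

-12


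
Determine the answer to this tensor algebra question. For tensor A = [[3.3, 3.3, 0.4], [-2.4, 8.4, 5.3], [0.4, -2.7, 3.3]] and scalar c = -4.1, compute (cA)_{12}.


Scalar multiplication: (cA)_{ij} = c * A_{ij}.
c = -4.1
A_{12} = 3.3
(cA)_{12} = -4.1 * 3.3 = -13.53

-13.53


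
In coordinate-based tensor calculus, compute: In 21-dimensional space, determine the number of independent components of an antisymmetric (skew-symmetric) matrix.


An antisymmetric rank-2 tensor satisfies A_{ij} = -A_{ji}, so diagonal entries are zero.
The independent components are the upper-triangular entries: C(n, 2) = n(n-1)/2.
n = 21
C(21, 2) = 21 * 20 / 2 = 420 / 2 = 210

210


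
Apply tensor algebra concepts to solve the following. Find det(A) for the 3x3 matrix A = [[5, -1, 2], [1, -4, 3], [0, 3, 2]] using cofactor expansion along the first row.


Expanding along the first row, det(A) = a11*M_11 - a12*M_12 + a13*M_13, where M_1j is the (1,j) minor.
Minor M_11 = -4*2 - 3*3 = -17
Minor M_12 = 1*2 - 3*0 = 2
Minor M_13 = 1*3 - -4*0 = 3
det = 5*(-17) - -1*(2) + 2*(3)
    = -85 - -2 + 6
    = -77

-77


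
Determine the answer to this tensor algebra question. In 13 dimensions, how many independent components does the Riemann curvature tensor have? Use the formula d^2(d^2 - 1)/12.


The Riemann tensor in d dimensions has d^2(d^2 - 1)/12 independent components.
d = 13, so d^2 = 169
d^2 - 1 = 168
d^2(d^2 - 1) = 169 * 168 = 28392
Divide by 12: 28392 / 12 = 2366

2366


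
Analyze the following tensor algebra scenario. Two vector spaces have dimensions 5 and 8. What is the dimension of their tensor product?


The dimension of a tensor product is the product of dimensions.
dim(V) = 5, dim(W) = 8
dim(V (x) W) = 5 * 8 = 40

40


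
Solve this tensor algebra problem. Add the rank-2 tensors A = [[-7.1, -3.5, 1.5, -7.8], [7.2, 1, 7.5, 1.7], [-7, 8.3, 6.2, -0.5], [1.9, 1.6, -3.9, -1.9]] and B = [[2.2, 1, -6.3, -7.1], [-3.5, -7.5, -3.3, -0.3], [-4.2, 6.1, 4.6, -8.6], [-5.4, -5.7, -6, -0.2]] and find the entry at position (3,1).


Tensor addition is component-wise: (A + B)_{ij} = A_{ij} + B_{ij}.
A_{31} = -7
B_{31} = -4.2
(A + B)_{31} = -7 + -4.2 = -11.2

-11.2


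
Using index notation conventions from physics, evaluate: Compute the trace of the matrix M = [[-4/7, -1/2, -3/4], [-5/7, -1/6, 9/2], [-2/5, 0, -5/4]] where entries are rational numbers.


The trace is the sum of diagonal entries.
Diagonal: M[1,1] = -4/7, M[2,2] = -1/6, M[3,3] = -5/4
Tr(M) = -4/7 + -1/6 + -5/4
Computing step by step:
After adding M[1,1]: -4/7
After adding M[2,2]: -31/42
After adding M[3,3]: -167/84
Tr(M) = -167/84

-167/84


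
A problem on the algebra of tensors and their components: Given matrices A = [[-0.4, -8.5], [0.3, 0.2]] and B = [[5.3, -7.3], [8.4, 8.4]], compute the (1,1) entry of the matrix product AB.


(AB)_{ij} = sum_k A_{ik} B_{kj}.
For i=1, j=1:
A_{11} * B_{11} = -0.4 * 5.3 = -2.12
A_{12} * B_{21} = -8.5 * 8.4 = -71.4
Sum = -2.12 + -71.4 = -73.52

-73.52


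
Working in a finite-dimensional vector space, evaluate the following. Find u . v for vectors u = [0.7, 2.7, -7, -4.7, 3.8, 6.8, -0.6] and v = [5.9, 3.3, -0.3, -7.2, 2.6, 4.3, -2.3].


The inner product u . v = sum of u_i * v_i.
Term-by-term: 0.7 * 5.9, 2.7 * 3.3, -7 * -0.3, -4.7 * -7.2, 3.8 * 2.6, 6.8 * 4.3, -0.6 * -2.3
Products: 4.13, 8.91, 2.1, 33.84, 9.88, 29.24, 1.38
Sum = 4.13 + 8.91 + 2.1 + 33.84 + 9.88 + 29.24 + 1.38 = 89.48

89.48


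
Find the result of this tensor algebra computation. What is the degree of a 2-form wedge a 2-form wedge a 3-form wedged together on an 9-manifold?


The degree of a wedge product is the sum of the degrees of the individual forms.
Degrees: 2, 2, 3
Total degree = 2 + 2 + 3 = 7

7


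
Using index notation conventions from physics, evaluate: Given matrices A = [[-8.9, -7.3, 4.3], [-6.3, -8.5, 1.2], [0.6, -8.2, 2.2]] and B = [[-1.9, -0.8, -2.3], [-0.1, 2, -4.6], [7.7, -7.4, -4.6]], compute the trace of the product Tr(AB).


Tr(AB) = sum_i (AB)_{ii} where (AB)_{ii} = sum_k A_{ik} B_{ki}.
(AB)_{11} = -8.9*-1.9 + -7.3*-0.1 + 4.3*7.7 = 50.75
(AB)_{22} = -6.3*-0.8 + -8.5*2 + 1.2*-7.4 = -20.84
(AB)_{33} = 0.6*-2.3 + -8.2*-4.6 + 2.2*-4.6 = 26.22
Tr(AB) = 50.75 + -20.84 + 26.22 = 56.13

56.13


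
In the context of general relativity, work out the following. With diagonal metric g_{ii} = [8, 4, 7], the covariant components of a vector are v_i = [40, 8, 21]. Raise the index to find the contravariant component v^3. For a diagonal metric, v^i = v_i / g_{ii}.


To raise an index with a diagonal metric: v^i = v_i / g_{ii}.
For index 3: v_3 = 21, g_{33} = 7
v^3 = 21 / 7 = 3

3


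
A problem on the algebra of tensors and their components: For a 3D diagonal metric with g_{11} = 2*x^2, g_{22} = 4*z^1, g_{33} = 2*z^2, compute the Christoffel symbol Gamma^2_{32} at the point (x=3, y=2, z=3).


For a diagonal metric, Gamma^k_{ij} = (1/2) g^{kk} (dg_{ik}/dx_j + dg_{jk}/dx_i - dg_{ij}/dx_k).
The metric is diagonal, so g_{ab} = 0 for a != b.
At the given point: g_{11} = 18, g_{22} = 12, g_{33} = 18
g^{22} = 1/12
dg_{32}/dx_2 = 0 (off-diagonal)
dg_{22}/dx_3 = dg_{22}/dx_3 = 4
dg_{32}/dx_2 = 0 (off-diagonal)
Numerator = 0 + 4 - 0 = 4
Gamma^2_{32} = 4 / (2 * 12) = 1/6

1/6


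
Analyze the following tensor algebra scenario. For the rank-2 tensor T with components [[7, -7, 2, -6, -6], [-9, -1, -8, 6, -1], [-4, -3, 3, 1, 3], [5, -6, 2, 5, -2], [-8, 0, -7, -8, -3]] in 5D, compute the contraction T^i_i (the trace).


The contraction (trace) of a rank-2 tensor is the sum of its diagonal elements.
Diagonal entries: A[1,1] = 7, A[2,2] = -1, A[3,3] = 3, A[4,4] = 5, A[5,5] = -3
Tr(A) = 7 + -1 + 3 + 5 + -3 = 11

11
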